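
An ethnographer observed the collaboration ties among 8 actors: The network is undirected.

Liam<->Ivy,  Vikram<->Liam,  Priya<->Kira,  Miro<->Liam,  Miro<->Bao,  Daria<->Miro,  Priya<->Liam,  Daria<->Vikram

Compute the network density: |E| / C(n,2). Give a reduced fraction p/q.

There are 8 edges and 8 nodes, so the maximum possible is C(8,2) = 28.
Density = 8/28 = 2/7.

2/7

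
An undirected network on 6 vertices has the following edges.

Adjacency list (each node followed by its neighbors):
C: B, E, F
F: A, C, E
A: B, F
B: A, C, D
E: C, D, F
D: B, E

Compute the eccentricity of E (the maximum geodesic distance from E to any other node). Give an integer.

Distances from E: A:2, B:2, C:1, D:1, F:1.
The largest is 2 (to B and A), so the eccentricity of E is 2.

2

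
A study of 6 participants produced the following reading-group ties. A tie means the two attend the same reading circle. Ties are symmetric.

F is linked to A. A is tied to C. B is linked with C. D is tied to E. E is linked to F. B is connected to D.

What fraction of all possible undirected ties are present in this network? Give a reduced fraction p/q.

2/5

There are 6 edges and 6 nodes, so the maximum possible is C(6,2) = 15.
Density = 6/15 = 2/5.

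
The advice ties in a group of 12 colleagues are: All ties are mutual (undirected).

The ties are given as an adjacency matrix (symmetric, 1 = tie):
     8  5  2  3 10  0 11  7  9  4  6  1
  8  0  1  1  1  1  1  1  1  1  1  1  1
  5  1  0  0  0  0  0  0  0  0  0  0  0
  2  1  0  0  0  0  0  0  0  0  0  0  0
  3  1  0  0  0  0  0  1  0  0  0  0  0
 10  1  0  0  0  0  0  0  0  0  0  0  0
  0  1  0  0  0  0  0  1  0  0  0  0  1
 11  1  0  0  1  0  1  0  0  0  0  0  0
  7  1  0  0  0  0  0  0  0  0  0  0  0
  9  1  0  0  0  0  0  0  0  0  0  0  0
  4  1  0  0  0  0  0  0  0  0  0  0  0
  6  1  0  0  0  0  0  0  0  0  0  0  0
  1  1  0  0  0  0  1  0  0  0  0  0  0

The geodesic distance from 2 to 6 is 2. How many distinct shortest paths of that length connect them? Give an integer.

1

The shortest distance is 2, and the only length-2 path is 2–8–6. So there is exactly 1 shortest path.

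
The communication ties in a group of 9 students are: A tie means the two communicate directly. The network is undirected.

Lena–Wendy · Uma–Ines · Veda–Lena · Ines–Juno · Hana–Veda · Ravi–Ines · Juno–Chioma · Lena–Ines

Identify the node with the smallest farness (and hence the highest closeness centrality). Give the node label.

Ines

Farness (sum of distances to all others) for each node — Chioma:25, Hana:26, Ines:13, Juno:18, Lena:14, Ravi:20, Uma:20, Veda:19, Wendy:21.
The smallest farness is 13, for Ines, so Ines has the highest closeness.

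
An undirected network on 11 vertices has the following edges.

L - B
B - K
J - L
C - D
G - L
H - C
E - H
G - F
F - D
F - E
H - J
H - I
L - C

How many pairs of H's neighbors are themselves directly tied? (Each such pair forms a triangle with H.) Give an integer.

0

H's neighbors are C, E, I, and J, but none of them are tied to each other, so no triangle contains H.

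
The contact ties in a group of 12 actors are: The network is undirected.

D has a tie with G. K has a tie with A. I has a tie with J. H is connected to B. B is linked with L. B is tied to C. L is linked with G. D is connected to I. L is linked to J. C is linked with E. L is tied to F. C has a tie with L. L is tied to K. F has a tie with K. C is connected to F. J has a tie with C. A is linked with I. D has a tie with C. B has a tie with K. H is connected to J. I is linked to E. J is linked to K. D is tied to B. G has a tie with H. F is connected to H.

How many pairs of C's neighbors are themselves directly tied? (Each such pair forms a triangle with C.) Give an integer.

C's neighbors: B, D, E, F, J, and L.
Neighbor pairs that are themselves tied: C–B–D; C–B–L; C–F–L; C–J–L. Each forms one triangle with C, for 4 in total.

4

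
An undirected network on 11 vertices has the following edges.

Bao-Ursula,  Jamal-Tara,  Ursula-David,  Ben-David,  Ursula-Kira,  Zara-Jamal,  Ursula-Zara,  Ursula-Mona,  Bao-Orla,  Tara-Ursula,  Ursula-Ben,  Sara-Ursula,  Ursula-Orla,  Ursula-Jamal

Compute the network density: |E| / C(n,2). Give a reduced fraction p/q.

14/55

There are 14 edges and 11 nodes, so the maximum possible is C(11,2) = 55.
Density = 14/55.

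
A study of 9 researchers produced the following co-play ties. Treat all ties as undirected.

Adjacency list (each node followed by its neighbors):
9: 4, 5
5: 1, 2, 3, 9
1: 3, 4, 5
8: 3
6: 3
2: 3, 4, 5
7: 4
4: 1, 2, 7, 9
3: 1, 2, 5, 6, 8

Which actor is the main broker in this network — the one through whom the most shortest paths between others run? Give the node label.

3

Unnormalized betweenness of each node: 1:11/3, 2:11/3, 3:40/3, 4:25/3, 5:13/3, 6:0, 7:0, 8:0, 9:2/3.
3 has the largest value, 40/3, making it the main broker — the node through which the most shortest paths run.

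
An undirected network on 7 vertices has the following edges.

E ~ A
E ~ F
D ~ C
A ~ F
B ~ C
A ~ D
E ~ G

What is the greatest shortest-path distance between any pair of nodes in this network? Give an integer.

Eccentricity of each node (its greatest distance to any other): A:3, B:5, C:4, D:3, E:4, F:4, G:5.
The maximum eccentricity is 5, realized for instance by the pair G–B via G – E – A – D – C – B. So the diameter is 5.

5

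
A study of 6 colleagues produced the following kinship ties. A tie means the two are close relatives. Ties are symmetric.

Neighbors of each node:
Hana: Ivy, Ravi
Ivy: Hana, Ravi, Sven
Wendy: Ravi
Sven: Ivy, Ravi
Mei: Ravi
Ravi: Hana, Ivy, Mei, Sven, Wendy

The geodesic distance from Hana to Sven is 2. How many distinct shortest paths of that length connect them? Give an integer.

2

The shortest distance is 2. The length-2 paths are: Hana–Ravi–Sven; Hana–Ivy–Sven.
That gives 2 distinct shortest paths.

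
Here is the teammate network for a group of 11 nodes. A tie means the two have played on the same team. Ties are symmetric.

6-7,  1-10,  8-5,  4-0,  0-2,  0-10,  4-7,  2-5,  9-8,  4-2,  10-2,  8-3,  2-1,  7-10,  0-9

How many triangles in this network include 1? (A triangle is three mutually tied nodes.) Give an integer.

1's neighbors: 2 and 10.
Neighbor pairs that are themselves tied: 1–2–10. Each forms one triangle with 1, for 1 in total.

1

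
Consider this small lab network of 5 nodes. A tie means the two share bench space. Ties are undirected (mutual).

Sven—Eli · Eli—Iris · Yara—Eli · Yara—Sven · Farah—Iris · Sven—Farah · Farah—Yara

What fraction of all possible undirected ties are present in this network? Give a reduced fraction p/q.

There are 7 edges and 5 nodes, so the maximum possible is C(5,2) = 10.
Density = 7/10.

7/10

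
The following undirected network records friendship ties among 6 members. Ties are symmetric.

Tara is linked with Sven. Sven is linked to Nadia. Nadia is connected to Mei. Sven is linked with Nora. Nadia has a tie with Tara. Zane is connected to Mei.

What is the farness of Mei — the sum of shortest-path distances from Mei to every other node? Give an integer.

9

Distances from Mei: Nadia:1, Nora:3, Sven:2, Tara:2, Zane:1.
Sum = 1 + 3 + 2 + 2 + 1 = 9.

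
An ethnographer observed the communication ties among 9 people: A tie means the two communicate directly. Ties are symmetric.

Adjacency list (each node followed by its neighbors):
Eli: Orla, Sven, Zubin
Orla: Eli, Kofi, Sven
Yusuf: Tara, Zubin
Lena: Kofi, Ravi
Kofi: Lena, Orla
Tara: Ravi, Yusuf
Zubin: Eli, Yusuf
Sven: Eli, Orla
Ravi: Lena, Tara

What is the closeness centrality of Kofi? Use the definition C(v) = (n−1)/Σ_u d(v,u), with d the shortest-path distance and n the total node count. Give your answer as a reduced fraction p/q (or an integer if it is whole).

Distances from Kofi: Eli:2, Lena:1, Orla:1, Ravi:2, Sven:2, Tara:3, Yusuf:4, Zubin:3. Sum = 18.
n = 9, so closeness = 8/18 = 4/9.

4/9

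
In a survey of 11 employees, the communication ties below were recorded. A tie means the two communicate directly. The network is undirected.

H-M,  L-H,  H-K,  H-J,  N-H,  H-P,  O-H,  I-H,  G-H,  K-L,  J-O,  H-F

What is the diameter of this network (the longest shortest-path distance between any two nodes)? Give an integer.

Eccentricity of each node (its greatest distance to any other): F:2, G:2, H:1, I:2, J:2, K:2, L:2, M:2, N:2, O:2, P:2.
The maximum eccentricity is 2, realized for instance by the pair N–O via N – H – O. So the diameter is 2.

2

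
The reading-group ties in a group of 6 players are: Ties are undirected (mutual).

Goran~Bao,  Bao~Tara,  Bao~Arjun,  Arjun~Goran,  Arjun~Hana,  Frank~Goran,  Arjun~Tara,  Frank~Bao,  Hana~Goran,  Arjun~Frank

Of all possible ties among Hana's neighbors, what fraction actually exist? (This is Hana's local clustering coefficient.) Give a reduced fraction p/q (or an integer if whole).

1

Hana's neighbors: Arjun and Goran (k = 2).
Possible neighbor pairs: C(2,2) = 1. Edges among them: Arjun–Goran → e = 1.
Clustering(Hana) = 1/1.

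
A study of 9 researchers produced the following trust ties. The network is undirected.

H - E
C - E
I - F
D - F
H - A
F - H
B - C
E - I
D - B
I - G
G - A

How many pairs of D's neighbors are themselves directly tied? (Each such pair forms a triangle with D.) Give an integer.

D's neighbors are B and F, but none of them are tied to each other, so no triangle contains D.

0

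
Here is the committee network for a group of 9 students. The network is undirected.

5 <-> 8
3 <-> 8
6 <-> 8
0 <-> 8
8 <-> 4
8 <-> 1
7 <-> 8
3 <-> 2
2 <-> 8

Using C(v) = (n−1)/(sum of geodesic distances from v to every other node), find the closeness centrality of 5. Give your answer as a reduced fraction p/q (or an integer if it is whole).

8/15

Distances from 5: 0:2, 1:2, 2:2, 3:2, 4:2, 6:2, 7:2, 8:1. Sum = 15.
n = 9, so closeness = 8/15.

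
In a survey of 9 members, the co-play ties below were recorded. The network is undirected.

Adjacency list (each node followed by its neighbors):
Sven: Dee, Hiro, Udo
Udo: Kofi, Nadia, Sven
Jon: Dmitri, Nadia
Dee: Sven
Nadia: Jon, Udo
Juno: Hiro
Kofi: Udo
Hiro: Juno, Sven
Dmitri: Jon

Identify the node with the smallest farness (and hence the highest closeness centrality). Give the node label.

Farness (sum of distances to all others) for each node — Dee:23, Dmitri:30, Hiro:21, Jon:23, Juno:28, Kofi:22, Nadia:18, Sven:16, Udo:15.
The smallest farness is 15, for Udo, so Udo has the highest closeness.

Udo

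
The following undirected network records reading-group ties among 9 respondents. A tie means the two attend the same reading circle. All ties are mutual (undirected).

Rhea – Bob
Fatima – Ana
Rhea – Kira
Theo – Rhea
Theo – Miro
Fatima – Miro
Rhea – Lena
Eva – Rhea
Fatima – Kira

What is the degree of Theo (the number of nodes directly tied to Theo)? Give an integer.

2

Theo is directly tied to Miro and Rhea. That is 2 neighbors, so the degree of Theo is 2.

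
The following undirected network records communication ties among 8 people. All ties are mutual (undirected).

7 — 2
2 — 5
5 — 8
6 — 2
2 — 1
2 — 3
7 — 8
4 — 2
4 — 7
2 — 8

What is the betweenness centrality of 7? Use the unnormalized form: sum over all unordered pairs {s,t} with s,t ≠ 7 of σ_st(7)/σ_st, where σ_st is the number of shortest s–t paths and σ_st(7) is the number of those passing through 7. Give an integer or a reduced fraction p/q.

Pairs whose geodesics pass through 7 — 4–8: 1/2.
All other pairs contribute 0.
Summing the contributions gives betweenness(7) = 1/2.

1/2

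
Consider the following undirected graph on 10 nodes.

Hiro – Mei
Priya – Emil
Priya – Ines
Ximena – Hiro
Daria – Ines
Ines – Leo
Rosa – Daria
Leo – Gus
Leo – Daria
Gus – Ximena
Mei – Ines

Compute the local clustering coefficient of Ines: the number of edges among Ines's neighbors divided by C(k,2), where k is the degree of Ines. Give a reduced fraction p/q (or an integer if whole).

Ines's neighbors: Daria, Leo, Mei, and Priya (k = 4).
Possible neighbor pairs: C(4,2) = 6. Edges among them: Daria–Leo → e = 1.
Clustering(Ines) = 1/6.

1/6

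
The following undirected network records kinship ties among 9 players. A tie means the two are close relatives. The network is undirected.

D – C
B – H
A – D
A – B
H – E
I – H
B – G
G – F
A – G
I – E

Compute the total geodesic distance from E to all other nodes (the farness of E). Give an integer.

23

Distances from E: A:3, B:2, C:5, D:4, F:4, G:3, H:1, I:1.
Sum = 3 + 2 + 5 + 4 + 4 + 3 + 1 + 1 = 23.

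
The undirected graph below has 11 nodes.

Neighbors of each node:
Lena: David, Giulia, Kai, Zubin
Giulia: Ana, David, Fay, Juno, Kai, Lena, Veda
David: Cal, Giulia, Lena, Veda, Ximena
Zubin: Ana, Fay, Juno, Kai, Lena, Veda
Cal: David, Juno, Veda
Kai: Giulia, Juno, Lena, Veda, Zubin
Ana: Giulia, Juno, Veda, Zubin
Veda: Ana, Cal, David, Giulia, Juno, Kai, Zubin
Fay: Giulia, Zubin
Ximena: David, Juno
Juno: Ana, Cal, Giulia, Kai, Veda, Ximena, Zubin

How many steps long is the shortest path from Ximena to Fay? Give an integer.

One shortest route is Ximena – Juno – Zubin – Fay, which uses 3 edges, and at distance 2 from Ximena we only reach {Ana, Cal, Giulia, Kai, Lena, Veda, Zubin}, which does not include Fay. So d(Ximena,Fay) = 3.

3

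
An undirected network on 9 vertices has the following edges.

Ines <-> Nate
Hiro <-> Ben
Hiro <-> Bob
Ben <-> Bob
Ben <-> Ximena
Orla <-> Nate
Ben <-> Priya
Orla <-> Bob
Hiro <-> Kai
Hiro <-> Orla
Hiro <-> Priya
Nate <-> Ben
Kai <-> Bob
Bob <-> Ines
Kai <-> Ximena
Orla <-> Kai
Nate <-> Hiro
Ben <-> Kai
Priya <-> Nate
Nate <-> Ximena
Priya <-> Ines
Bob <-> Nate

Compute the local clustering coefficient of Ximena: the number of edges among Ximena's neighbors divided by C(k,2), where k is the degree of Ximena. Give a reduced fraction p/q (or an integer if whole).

Ximena's neighbors: Ben, Kai, and Nate (k = 3).
Possible neighbor pairs: C(3,2) = 3. Edges among them: Ben–Kai, Ben–Nate → e = 2.
Clustering(Ximena) = 2/3.

2/3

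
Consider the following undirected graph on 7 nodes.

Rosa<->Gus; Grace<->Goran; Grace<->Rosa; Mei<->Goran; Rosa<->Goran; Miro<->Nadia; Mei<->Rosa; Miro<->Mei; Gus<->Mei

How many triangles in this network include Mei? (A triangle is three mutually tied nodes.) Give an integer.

Mei's neighbors: Goran, Gus, Miro, and Rosa.
Neighbor pairs that are themselves tied: Mei–Goran–Rosa; Mei–Gus–Rosa. Each forms one triangle with Mei, for 2 in total.

2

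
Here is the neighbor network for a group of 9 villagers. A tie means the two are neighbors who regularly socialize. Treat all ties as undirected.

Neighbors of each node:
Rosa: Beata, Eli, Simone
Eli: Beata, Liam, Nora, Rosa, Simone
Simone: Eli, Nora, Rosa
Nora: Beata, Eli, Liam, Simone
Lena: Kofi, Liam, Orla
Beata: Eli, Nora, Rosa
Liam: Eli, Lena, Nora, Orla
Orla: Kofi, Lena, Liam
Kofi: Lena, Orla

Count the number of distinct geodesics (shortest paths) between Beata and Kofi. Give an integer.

The shortest distance is 4. The length-4 paths are: Beata–Eli–Liam–Orla–Kofi; Beata–Nora–Liam–Orla–Kofi; Beata–Eli–Liam–Lena–Kofi; Beata–Nora–Liam–Lena–Kofi.
That gives 4 distinct shortest paths.

4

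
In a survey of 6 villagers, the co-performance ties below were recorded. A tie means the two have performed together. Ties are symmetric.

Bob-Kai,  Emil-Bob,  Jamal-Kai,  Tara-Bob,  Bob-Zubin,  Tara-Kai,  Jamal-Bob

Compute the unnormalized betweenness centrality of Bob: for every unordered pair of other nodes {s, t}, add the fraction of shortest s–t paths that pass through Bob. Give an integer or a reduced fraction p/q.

Pairs whose geodesics pass through Bob — Zubin–Kai: 1; Zubin–Tara: 1; Zubin–Emil: 1; Zubin–Jamal: 1; Kai–Emil: 1; Tara–Emil: 1; Tara–Jamal: 1/2; Emil–Jamal: 1.
All other pairs contribute 0.
Summing the contributions gives betweenness(Bob) = 15/2.

15/2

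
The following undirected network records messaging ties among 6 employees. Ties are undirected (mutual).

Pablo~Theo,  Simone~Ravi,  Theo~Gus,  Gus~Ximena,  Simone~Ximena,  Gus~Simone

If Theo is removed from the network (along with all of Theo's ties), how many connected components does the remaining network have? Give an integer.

Without Theo, the remaining ties split the others into: {Pablo}; {Gus, Ravi, Simone, Ximena}.
That's 2 separate components.

2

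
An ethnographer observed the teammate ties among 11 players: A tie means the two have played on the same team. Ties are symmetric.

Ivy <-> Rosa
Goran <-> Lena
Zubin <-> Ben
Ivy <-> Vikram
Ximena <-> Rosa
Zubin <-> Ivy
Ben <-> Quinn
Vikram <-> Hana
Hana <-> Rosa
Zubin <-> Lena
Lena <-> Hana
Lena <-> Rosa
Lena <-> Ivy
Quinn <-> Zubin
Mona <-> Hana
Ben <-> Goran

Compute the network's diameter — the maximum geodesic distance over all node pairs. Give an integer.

Eccentricity of each node (its greatest distance to any other): Ben:4, Goran:3, Hana:3, Ivy:3, Lena:2, Mona:4, Quinn:4, Rosa:3, Vikram:3, Ximena:4, Zubin:3.
The maximum eccentricity is 4, realized for instance by the pair Ben–Mona via Ben – Goran – Lena – Hana – Mona. So the diameter is 4.

4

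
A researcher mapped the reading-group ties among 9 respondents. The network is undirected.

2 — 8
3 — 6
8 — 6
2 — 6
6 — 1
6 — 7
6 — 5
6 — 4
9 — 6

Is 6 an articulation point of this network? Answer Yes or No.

Removing 6 leaves {7} with no path to {5}, so the network splits into 7 components. 6 is a cut vertex.

Yes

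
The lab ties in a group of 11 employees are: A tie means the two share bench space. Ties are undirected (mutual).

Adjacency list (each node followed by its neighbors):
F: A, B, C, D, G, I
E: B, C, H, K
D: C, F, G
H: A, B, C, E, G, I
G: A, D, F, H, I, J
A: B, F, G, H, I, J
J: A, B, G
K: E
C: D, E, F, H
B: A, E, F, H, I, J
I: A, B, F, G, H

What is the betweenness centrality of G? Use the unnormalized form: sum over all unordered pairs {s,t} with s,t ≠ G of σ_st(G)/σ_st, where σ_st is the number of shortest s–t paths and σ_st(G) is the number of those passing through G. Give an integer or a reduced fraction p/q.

Pairs whose geodesics pass through G — C–J: 3/8; I–J: 1/3; I–D: 1/2; J–F: 1/3; J–H: 1/3; J–D: 1; A–D: 1/2; F–H: 1/5; H–D: 1/2.
All other pairs contribute 0.
Summing the contributions gives betweenness(G) = 163/40.

163/40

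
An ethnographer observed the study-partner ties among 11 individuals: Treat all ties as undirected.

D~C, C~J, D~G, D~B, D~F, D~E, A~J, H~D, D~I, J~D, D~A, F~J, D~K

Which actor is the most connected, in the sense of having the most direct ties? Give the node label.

D

Degrees — A:2, B:1, C:2, D:10, E:1, F:2, G:1, H:1, I:1, J:4, K:1.
The maximum is 10, attained only by D.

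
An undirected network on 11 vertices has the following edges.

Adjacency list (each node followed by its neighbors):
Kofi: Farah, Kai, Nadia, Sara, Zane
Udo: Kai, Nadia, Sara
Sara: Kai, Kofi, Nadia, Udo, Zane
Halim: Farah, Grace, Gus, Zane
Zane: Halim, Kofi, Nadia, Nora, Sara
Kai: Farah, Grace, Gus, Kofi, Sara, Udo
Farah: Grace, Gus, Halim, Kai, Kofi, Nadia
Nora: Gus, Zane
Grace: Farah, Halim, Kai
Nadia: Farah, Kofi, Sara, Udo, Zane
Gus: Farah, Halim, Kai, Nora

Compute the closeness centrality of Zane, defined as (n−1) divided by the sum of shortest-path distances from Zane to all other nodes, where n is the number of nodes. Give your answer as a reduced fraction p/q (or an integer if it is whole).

Distances from Zane: Farah:2, Grace:2, Gus:2, Halim:1, Kai:2, Kofi:1, Nadia:1, Nora:1, Sara:1, Udo:2. Sum = 15.
n = 11, so closeness = 10/15 = 2/3.

2/3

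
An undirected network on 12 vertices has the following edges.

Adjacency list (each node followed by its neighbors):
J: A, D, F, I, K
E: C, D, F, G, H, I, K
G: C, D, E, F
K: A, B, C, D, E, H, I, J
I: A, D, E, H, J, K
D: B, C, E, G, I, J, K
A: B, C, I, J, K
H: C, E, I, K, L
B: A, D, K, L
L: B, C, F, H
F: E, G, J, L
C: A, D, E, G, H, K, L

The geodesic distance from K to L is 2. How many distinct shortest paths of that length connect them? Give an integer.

The shortest distance is 2. The length-2 paths are: K–B–L; K–H–L; K–C–L.
That gives 3 distinct shortest paths.

3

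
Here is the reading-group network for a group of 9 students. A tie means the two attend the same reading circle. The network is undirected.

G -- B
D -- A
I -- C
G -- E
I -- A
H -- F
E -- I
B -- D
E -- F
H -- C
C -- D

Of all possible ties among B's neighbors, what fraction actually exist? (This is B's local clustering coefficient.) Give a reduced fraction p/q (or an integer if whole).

0

B's neighbors: D and G (k = 2).
Possible neighbor pairs: C(2,2) = 1. Edges among them: none → e = 0.
Clustering(B) = 0/1.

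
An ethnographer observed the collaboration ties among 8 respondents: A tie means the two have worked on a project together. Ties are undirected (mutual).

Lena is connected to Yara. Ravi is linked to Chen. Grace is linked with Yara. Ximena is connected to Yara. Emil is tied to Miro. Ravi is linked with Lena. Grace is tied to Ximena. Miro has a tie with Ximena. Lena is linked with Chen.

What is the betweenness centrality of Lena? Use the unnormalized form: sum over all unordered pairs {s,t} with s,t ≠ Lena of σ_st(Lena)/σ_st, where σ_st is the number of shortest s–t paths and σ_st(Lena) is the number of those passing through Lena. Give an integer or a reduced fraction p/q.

Pairs whose geodesics pass through Lena — Ravi–Miro: 1; Ravi–Yara: 1; Ravi–Ximena: 1; Ravi–Emil: 1; Ravi–Grace: 1; Chen–Miro: 1; Chen–Yara: 1; Chen–Ximena: 1; Chen–Emil: 1; Chen–Grace: 1.
All other pairs contribute 0.
Summing the contributions gives betweenness(Lena) = 10.

10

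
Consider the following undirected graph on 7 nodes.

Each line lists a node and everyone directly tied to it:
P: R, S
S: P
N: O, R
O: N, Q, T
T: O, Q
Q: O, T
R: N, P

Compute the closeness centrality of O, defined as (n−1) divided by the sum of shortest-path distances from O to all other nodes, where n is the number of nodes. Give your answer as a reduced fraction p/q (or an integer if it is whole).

1/2

Distances from O: N:1, P:3, Q:1, R:2, S:4, T:1. Sum = 12.
n = 7, so closeness = 6/12 = 1/2.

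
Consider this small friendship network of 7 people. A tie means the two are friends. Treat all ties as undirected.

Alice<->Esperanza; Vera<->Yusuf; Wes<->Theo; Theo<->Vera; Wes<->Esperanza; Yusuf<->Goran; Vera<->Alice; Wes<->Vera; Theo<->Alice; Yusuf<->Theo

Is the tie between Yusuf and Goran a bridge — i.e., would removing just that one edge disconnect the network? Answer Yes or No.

Yes

Without the Yusuf–Goran edge there is no alternate route between Yusuf and Goran, so the network disconnects. It is a bridge.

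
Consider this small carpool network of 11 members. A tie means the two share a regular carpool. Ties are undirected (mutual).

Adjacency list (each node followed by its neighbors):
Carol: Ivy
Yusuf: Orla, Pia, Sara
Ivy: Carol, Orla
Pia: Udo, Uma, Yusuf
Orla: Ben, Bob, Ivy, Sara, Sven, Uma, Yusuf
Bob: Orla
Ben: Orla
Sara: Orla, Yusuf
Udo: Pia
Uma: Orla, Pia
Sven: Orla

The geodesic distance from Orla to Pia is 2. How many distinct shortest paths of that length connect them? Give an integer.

The shortest distance is 2. The length-2 paths are: Orla–Uma–Pia; Orla–Yusuf–Pia.
That gives 2 distinct shortest paths.

2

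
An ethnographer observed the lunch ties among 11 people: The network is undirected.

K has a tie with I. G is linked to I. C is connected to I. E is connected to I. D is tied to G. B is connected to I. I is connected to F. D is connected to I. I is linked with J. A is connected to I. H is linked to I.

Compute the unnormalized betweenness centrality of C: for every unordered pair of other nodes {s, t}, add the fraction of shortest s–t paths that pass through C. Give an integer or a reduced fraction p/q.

No shortest path between any pair of other nodes passes through C.
Summing the contributions gives betweenness(C) = 0.

0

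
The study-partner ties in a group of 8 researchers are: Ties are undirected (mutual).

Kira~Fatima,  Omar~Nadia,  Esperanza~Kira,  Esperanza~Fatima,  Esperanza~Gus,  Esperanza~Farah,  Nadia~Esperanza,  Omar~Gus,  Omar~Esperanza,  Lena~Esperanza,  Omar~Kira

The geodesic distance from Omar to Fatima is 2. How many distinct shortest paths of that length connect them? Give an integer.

The shortest distance is 2. The length-2 paths are: Omar–Esperanza–Fatima; Omar–Kira–Fatima.
That gives 2 distinct shortest paths.

2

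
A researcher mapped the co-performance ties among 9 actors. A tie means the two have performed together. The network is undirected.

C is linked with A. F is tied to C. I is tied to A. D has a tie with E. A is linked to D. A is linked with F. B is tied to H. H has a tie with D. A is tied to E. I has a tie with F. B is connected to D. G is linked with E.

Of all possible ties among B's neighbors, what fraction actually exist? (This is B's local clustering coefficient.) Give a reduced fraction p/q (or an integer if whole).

B's neighbors: D and H (k = 2).
Possible neighbor pairs: C(2,2) = 1. Edges among them: D–H → e = 1.
Clustering(B) = 1/1.

1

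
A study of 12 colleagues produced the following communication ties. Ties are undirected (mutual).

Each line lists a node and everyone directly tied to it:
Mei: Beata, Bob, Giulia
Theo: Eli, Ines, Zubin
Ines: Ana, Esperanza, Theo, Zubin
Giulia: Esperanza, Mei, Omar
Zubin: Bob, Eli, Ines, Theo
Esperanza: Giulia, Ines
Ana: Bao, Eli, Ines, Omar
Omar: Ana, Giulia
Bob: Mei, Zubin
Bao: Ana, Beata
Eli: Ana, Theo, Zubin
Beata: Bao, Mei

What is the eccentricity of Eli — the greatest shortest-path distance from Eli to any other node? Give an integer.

3

Distances from Eli: Ana:1, Bao:2, Beata:3, Bob:2, Esperanza:3, Giulia:3, Ines:2, Mei:3, Omar:2, Theo:1, Zubin:1.
The largest is 3 (to Beata, Esperanza, Giulia, and Mei), so the eccentricity of Eli is 3.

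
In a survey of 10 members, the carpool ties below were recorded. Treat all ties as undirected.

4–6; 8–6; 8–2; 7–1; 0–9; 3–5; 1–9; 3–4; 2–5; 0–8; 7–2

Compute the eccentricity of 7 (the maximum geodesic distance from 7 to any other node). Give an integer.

4

Distances from 7: 0:3, 1:1, 2:1, 3:3, 4:4, 5:2, 6:3, 8:2, 9:2.
The largest is 4 (to 4), so the eccentricity of 7 is 4.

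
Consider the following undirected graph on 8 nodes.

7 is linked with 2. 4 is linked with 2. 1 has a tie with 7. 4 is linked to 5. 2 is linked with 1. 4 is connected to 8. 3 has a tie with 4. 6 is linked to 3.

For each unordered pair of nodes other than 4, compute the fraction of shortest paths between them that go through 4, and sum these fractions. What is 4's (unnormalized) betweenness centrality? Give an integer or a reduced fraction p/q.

17

Pairs whose geodesics pass through 4 — 6–2: 1; 6–7: 1; 6–1: 1; 6–8: 1; 6–5: 1; 2–8: 1; 2–3: 1; 2–5: 1; 7–8: 1; 7–3: 1; 7–5: 1; 1–8: 1; 1–3: 1; 1–5: 1 … (+3 more pairs).
All other pairs contribute 0.
Summing the contributions gives betweenness(4) = 17.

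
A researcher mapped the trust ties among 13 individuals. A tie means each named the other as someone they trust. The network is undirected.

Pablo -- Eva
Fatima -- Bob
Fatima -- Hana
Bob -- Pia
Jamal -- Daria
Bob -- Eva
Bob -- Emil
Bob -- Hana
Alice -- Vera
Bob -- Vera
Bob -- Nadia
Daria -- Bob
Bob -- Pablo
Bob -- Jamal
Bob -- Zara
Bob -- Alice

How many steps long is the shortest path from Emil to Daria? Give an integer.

2

One shortest route is Emil – Bob – Daria, which uses 2 edges, and Emil and Daria are not directly tied, so nothing shorter exists. So d(Emil,Daria) = 2.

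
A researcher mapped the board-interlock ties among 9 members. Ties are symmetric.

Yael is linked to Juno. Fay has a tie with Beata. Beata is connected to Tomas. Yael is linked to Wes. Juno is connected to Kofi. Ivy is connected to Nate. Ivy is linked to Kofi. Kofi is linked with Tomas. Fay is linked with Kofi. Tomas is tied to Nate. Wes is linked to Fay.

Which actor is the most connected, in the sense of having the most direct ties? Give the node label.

Kofi

Degrees — Beata:2, Fay:3, Ivy:2, Juno:2, Kofi:4, Nate:2, Tomas:3, Wes:2, Yael:2.
The maximum is 4, attained only by Kofi.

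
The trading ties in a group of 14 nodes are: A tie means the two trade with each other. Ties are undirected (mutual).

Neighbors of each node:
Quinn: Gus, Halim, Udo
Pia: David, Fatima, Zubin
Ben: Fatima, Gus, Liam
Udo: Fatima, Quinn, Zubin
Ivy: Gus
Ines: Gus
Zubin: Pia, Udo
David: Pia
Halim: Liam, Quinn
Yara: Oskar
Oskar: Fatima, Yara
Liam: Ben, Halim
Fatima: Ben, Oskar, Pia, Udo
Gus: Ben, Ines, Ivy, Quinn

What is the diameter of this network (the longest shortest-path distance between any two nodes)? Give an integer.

Eccentricity of each node (its greatest distance to any other): Ben:3, David:5, Fatima:3, Gus:4, Halim:5, Ines:5, Ivy:5, Liam:4, Oskar:4, Pia:4, Quinn:4, Udo:3, Yara:5, Zubin:4.
The maximum eccentricity is 5, realized for instance by the pair Ivy–David via Ivy – Gus – Ben – Fatima – Pia – David. So the diameter is 5.

5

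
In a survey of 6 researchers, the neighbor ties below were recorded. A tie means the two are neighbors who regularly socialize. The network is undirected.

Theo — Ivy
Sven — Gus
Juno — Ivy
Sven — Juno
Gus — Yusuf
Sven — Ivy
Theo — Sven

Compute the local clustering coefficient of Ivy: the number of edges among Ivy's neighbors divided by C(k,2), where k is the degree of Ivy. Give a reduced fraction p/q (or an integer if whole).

Ivy's neighbors: Juno, Sven, and Theo (k = 3).
Possible neighbor pairs: C(3,2) = 3. Edges among them: Juno–Sven, Sven–Theo → e = 2.
Clustering(Ivy) = 2/3.

2/3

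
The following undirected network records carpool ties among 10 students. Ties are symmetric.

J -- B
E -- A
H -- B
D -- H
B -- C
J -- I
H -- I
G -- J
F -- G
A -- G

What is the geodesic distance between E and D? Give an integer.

One shortest route is E – A – G – J – B – H – D, which uses 6 edges, and at distance 5 from E we only reach {C, H}, which does not include D. So d(E,D) = 6.

6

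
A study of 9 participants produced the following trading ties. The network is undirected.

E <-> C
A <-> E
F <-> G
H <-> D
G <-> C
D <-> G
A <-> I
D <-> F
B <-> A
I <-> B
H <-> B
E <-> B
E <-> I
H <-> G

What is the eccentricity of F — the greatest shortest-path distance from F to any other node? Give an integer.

Distances from F: A:4, B:3, C:2, D:1, E:3, G:1, H:2, I:4.
The largest is 4 (to I and A), so the eccentricity of F is 4.

4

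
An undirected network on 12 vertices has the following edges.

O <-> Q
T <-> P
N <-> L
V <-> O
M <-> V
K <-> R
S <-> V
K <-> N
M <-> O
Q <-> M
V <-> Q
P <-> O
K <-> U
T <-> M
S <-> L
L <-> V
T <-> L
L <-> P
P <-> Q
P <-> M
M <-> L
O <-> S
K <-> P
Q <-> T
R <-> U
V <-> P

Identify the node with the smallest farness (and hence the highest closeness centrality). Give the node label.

Farness (sum of distances to all others) for each node — K:19, L:18, M:18, N:22, O:20, P:15, Q:20, R:28, S:24, T:20, U:28, V:18.
The smallest farness is 15, for P, so P has the highest closeness.

P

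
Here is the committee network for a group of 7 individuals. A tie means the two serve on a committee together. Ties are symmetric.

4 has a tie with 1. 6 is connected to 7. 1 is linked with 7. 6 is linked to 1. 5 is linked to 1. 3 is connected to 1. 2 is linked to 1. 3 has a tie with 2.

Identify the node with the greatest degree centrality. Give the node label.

Degrees — 1:6, 2:2, 3:2, 4:1, 5:1, 6:2, 7:2.
The maximum is 6, attained only by 1.

1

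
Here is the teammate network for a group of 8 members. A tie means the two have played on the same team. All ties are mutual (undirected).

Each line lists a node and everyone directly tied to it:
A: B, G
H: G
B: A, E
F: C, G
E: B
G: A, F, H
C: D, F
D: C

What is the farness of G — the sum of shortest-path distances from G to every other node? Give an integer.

Distances from G: A:1, B:2, C:2, D:3, E:3, F:1, H:1.
Sum = 1 + 2 + 2 + 3 + 3 + 1 + 1 = 13.

13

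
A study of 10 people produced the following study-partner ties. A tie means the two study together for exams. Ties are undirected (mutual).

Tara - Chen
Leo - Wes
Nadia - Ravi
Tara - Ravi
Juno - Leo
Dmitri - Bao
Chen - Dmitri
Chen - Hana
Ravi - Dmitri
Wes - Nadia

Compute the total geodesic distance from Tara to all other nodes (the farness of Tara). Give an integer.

Distances from Tara: Bao:3, Chen:1, Dmitri:2, Hana:2, Juno:5, Leo:4, Nadia:2, Ravi:1, Wes:3.
Sum = 3 + 1 + 2 + 2 + 5 + 4 + 2 + 1 + 3 = 23.

23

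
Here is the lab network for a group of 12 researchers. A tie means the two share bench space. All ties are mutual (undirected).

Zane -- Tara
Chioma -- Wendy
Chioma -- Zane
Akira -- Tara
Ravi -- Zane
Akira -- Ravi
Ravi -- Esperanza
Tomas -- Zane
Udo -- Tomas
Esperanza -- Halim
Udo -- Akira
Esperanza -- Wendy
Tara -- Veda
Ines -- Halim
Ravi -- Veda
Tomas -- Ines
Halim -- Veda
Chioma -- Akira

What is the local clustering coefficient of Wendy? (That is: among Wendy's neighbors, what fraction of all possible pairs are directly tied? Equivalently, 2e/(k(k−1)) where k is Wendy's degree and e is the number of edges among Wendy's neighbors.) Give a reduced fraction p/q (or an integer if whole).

0

Wendy's neighbors: Chioma and Esperanza (k = 2).
Possible neighbor pairs: C(2,2) = 1. Edges among them: none → e = 0.
Clustering(Wendy) = 0/1.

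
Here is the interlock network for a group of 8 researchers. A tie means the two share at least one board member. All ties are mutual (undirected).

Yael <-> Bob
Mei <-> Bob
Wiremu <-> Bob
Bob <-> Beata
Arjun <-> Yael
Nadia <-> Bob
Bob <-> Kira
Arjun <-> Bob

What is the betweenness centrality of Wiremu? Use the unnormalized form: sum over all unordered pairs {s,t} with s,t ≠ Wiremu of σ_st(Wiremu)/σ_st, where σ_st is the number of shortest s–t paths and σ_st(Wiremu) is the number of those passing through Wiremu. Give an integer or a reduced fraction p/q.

0

No shortest path between any pair of other nodes passes through Wiremu.
Summing the contributions gives betweenness(Wiremu) = 0.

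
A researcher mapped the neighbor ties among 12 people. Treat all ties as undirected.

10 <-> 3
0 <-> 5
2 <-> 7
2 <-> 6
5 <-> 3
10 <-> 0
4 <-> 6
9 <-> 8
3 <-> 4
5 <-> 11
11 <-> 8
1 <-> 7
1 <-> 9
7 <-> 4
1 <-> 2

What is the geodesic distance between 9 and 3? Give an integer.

4

One shortest route is 9 – 1 – 7 – 4 – 3, which uses 4 edges, and at distance 3 from 9 we only reach {4, 5, 6}, which does not include 3. So d(9,3) = 4.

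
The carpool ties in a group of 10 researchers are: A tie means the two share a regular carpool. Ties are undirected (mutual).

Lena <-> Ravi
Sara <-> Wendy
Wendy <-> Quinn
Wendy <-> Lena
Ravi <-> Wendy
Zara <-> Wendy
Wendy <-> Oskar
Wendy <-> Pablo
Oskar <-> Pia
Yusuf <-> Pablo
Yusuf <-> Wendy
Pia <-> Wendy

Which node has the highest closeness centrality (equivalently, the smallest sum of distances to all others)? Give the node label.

Wendy

Farness (sum of distances to all others) for each node — Lena:16, Oskar:16, Pablo:16, Pia:16, Quinn:17, Ravi:16, Sara:17, Wendy:9, Yusuf:16, Zara:17.
The smallest farness is 9, for Wendy, so Wendy has the highest closeness.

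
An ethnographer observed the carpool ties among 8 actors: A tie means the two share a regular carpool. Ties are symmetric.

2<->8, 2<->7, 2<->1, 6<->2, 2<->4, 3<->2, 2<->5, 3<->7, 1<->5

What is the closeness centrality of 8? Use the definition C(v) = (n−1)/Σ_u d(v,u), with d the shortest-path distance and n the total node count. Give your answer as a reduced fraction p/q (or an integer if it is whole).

Distances from 8: 1:2, 2:1, 3:2, 4:2, 5:2, 6:2, 7:2. Sum = 13.
n = 8, so closeness = 7/13.

7/13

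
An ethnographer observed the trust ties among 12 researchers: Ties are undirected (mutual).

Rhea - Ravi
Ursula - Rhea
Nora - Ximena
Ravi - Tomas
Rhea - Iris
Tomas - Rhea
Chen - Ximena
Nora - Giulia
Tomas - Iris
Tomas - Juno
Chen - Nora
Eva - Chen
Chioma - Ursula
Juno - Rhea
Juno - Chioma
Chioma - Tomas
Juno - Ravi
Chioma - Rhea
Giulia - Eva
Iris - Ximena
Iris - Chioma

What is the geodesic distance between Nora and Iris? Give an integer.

One shortest route is Nora – Ximena – Iris, which uses 2 edges, and Nora and Iris are not directly tied, so nothing shorter exists. So d(Nora,Iris) = 2.

2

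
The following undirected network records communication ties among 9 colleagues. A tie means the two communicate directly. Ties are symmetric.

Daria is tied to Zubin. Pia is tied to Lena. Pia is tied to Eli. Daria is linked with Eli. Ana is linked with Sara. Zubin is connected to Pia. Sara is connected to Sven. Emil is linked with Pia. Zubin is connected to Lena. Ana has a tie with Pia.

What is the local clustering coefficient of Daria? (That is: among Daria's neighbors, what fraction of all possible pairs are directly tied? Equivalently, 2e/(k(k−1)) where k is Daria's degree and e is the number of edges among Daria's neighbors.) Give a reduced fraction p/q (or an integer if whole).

0

Daria's neighbors: Eli and Zubin (k = 2).
Possible neighbor pairs: C(2,2) = 1. Edges among them: none → e = 0.
Clustering(Daria) = 0/1.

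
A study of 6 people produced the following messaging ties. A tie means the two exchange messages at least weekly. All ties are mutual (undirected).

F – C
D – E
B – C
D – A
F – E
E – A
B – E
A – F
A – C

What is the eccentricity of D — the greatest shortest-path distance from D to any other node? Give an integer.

Distances from D: A:1, B:2, C:2, E:1, F:2.
The largest is 2 (to F, C, and B), so the eccentricity of D is 2.

2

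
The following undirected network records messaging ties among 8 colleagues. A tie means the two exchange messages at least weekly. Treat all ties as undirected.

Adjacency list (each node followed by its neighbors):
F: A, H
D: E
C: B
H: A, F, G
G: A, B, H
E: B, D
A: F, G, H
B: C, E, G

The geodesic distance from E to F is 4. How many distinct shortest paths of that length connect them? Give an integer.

2

The shortest distance is 4. The length-4 paths are: E–B–G–H–F; E–B–G–A–F.
That gives 2 distinct shortest paths.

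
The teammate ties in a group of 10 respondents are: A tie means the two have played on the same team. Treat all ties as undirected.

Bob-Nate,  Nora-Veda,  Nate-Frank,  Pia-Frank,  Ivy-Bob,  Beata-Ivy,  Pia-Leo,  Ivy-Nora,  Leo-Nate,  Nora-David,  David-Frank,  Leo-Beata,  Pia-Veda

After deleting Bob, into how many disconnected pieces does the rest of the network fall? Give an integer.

1

Bob's neighbors (Ivy and Nate) remain reachable from one another through other ties, so the rest of the network stays in one piece.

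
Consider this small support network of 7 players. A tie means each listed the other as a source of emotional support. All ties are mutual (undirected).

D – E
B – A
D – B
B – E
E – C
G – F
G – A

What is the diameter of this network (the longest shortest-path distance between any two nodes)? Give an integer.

5

Eccentricity of each node (its greatest distance to any other): A:3, B:3, C:5, D:4, E:4, F:5, G:4.
The maximum eccentricity is 5, realized for instance by the pair F–C via F – G – A – B – E – C. So the diameter is 5.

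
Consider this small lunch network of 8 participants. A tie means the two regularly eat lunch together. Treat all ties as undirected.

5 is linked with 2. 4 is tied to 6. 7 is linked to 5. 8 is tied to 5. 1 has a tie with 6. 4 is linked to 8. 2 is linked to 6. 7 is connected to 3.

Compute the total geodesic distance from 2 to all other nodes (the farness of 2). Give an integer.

13

Distances from 2: 1:2, 3:3, 4:2, 5:1, 6:1, 7:2, 8:2.
Sum = 2 + 3 + 2 + 1 + 1 + 2 + 2 = 13.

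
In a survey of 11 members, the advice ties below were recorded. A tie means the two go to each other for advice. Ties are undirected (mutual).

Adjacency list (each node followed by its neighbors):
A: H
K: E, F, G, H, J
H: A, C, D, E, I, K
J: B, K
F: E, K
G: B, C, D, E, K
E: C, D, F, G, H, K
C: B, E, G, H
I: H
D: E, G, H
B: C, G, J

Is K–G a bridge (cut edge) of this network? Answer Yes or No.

No

Even without that edge, K still reaches G via K – E – G, so the network stays connected. Not a bridge.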